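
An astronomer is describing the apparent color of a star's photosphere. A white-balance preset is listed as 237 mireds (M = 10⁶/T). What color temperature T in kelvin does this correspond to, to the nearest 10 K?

T = 10⁶ / 237 = 4219.41 K → 4220 K.

4220 K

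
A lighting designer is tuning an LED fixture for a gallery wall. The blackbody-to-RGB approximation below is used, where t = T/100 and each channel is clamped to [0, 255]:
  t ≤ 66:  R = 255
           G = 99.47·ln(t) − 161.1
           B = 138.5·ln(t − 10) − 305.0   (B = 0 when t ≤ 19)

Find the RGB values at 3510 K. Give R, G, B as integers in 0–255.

R=255, G=193, B=141

t = 3510/100 = 35.1; the t ≤ 66 branch applies.
R = 255 by definition for t ≤ 66.
G = 99.47·ln 35.1 − 161.1 = 99.47·3.5582 − 161.1 = 192.834.
B = 138.5·ln(35.1 − 10) − 305.0 = 138.5·ln 25.1 − 305.0 = 138.5·3.2229 − 305.0 = 141.367.
Rounded: (255, 193, 141).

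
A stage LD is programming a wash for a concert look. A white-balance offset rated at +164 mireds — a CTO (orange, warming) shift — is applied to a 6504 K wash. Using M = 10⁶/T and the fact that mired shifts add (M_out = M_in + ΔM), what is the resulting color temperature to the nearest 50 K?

3150 K

M_in = 10⁶/6504 = 153.75 mireds.
M_out = 153.75 + (+164) = 317.75 mireds.
T_out = 10⁶/317.75 = 3147.1 K → 3150 K.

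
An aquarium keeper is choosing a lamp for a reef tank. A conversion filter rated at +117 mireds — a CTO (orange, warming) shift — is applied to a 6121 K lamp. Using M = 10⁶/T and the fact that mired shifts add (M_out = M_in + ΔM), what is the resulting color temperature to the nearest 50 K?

M_in = 10⁶/6121 = 163.37 mireds.
M_out = 163.37 + (+117) = 280.37 mireds.
T_out = 10⁶/280.37 = 3566.7 K → 3550 K.

3550 K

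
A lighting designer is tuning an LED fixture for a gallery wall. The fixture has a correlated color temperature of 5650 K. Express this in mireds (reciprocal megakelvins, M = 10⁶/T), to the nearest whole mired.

M = 10⁶ / 5650 = 176.991 → 177 mireds.

177 mireds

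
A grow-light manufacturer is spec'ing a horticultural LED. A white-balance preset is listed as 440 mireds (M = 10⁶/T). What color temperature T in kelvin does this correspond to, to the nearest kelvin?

T = 10⁶ / 440 = 2272.73 K → 2273 K.

2273 K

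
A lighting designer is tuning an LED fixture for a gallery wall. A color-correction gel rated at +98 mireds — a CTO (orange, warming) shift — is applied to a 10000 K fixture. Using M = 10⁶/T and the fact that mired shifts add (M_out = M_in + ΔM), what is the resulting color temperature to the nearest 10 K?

5050 K

M_in = 10⁶/10000 = 100.00 mireds.
M_out = 100.00 + (+98) = 198.00 mireds.
T_out = 10⁶/198.00 = 5050.5 K → 5050 K.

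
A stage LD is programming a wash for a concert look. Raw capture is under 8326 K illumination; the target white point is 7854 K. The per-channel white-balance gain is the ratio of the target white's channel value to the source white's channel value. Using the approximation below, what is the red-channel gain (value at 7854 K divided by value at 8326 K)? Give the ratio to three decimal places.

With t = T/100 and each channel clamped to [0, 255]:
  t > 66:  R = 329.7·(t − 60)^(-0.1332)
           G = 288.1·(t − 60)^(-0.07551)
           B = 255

1.031

At 8326 K (t = 83.26):
  R = 329.7·(83.26 − 60)^(-0.1332) = 329.7·23.26^(-0.1332) = 329.7·0.65761 = 216.814.
At 7854 K (t = 78.54):
  R = 329.7·(78.54 − 60)^(-0.1332) = 329.7·18.54^(-0.1332) = 329.7·0.67778 = 223.464.
Gain = 223.464 / 216.814 = 1.0307 → 1.031.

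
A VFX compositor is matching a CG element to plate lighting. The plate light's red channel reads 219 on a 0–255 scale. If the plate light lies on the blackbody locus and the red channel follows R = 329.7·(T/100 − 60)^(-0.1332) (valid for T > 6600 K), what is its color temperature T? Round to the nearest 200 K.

8200 K

(t − 60)^(-0.1332) = 219/329.7 = 0.66424.
t − 60 = 0.66424^(1/-0.1332) = 0.66424^(-7.508) = 21.572, so t = 81.572.
T = 100·t = 8157 K → 8200 K to the nearest 200 K.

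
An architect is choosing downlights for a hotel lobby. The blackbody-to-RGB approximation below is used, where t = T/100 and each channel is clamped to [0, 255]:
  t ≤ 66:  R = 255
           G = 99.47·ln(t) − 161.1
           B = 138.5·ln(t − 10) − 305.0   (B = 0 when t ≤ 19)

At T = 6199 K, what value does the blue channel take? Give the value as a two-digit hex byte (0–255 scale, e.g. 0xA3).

t = 6199/100 = 61.99; the t ≤ 66 branch applies.
B = 138.5·ln(61.99 − 10) − 305.0 = 138.5·ln 51.99 − 305.0 = 138.5·3.9511 − 305.0 = 242.221.
Rounded: 242; in hex, 0xF2.

0xF2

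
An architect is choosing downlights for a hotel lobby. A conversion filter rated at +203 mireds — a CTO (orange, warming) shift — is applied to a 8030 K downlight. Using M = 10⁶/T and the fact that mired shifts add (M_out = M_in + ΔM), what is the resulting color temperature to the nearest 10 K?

3050 K

M_in = 10⁶/8030 = 124.53 mireds.
M_out = 124.53 + (+203) = 327.53 mireds.
T_out = 10⁶/327.53 = 3053.1 K → 3050 K.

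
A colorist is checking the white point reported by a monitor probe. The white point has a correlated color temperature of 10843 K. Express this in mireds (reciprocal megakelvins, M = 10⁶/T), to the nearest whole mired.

92 mireds

M = 10⁶ / 10843 = 92.225 → 92 mireds.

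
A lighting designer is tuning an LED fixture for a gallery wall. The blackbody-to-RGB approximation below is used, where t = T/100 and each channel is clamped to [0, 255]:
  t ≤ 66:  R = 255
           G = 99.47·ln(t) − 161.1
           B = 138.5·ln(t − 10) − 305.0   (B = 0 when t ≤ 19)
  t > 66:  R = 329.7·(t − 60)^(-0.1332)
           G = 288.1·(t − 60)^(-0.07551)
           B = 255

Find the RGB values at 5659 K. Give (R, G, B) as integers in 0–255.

(255, 240, 227)

t = 5659/100 = 56.59; the t ≤ 66 branch applies.
R = 255 by definition for t ≤ 66.
G = 99.47·ln 56.59 − 161.1 = 99.47·4.0358 − 161.1 = 240.344.
B = 138.5·ln(56.59 − 10) − 305.0 = 138.5·ln 46.59 − 305.0 = 138.5·3.8414 − 305.0 = 227.032.
Rounded: (255, 240, 227).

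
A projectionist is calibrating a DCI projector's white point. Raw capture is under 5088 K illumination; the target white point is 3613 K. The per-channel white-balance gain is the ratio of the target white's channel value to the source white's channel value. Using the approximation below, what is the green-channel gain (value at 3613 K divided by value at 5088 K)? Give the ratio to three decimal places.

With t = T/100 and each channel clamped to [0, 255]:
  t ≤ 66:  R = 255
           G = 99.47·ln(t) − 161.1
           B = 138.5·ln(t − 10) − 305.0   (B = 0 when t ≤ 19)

At 5088 K (t = 50.88):
  G = 99.47·ln 50.88 − 161.1 = 99.47·3.9295 − 161.1 = 229.764.
At 3613 K (t = 36.13):
  G = 99.47·ln 36.13 − 161.1 = 99.47·3.5871 − 161.1 = 195.711.
Gain = 195.711 / 229.764 = 0.8518 → 0.852.

0.852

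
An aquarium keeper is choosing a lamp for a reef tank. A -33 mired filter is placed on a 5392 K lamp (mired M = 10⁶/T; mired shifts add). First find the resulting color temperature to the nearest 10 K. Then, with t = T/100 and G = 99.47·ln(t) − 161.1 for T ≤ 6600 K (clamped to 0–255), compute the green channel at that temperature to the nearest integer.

255

M_in = 10⁶/5392 = 185.46; M_out = 185.46 + (-33) = 152.46.
T_out = 10⁶/152.46 = 6559.1 K → 6560 K; t = 65.6.
G = 99.47·ln 65.6 − 161.1 = 99.47·4.1836 − 161.1 = 255.040 → clamped to 255.
Rounded: 255.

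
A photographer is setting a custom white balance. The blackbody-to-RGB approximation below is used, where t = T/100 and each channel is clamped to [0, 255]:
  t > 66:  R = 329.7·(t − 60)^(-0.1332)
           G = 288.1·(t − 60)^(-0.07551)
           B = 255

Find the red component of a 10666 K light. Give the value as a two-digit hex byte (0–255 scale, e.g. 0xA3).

0xC6

t = 10666/100 = 106.66; the t > 66 branch applies.
R = 329.7·(106.66 − 60)^(-0.1332) = 329.7·46.66^(-0.1332) = 329.7·0.59937 = 197.613.
Rounded: 198; in hex, 0xC6.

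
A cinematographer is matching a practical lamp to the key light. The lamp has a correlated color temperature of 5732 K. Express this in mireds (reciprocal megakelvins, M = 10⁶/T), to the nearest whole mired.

174 mireds

M = 10⁶ / 5732 = 174.459 → 174 mireds.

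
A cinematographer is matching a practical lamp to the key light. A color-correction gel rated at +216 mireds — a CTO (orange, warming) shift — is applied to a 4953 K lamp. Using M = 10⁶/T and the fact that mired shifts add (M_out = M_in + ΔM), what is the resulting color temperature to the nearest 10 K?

2390 K

M_in = 10⁶/4953 = 201.90 mireds.
M_out = 201.90 + (+216) = 417.90 mireds.
T_out = 10⁶/417.90 = 2392.9 K → 2390 K.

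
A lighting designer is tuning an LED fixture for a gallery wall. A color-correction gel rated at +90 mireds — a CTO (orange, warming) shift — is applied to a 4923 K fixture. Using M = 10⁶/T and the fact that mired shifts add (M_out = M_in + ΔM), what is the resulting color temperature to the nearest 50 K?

M_in = 10⁶/4923 = 203.13 mireds.
M_out = 203.13 + (+90) = 293.13 mireds.
T_out = 10⁶/293.13 = 3411.5 K → 3400 K.

3400 K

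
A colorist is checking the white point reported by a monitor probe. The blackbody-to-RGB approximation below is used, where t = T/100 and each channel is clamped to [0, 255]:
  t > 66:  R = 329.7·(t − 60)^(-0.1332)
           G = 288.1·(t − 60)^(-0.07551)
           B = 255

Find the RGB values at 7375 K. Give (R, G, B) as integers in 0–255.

(233, 236, 255)

t = 7375/100 = 73.75; the t > 66 branch applies.
R = 329.7·(73.75 − 60)^(-0.1332) = 329.7·13.75^(-0.1332) = 329.7·0.70531 = 232.540.
G = 288.1·(73.75 − 60)^(-0.07551) = 288.1·13.75^(-0.07551) = 288.1·0.82044 = 236.369.
B = 255 by definition for t > 66.
Rounded: (233, 236, 255).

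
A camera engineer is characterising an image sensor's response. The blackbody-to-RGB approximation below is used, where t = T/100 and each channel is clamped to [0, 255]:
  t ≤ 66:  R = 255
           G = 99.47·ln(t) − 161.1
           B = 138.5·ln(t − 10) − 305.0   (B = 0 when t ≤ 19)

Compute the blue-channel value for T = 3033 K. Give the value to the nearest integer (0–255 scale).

112

t = 3033/100 = 30.33; the t ≤ 66 branch applies.
B = 138.5·ln(30.33 − 10) − 305.0 = 138.5·ln 20.33 − 305.0 = 138.5·3.0121 − 305.0 = 112.176.
Rounded: 112.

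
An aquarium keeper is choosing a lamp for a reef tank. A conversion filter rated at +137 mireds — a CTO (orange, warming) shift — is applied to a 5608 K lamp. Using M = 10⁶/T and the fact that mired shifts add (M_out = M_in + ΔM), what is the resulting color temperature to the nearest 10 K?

M_in = 10⁶/5608 = 178.32 mireds.
M_out = 178.32 + (+137) = 315.32 mireds.
T_out = 10⁶/315.32 = 3171.4 K → 3170 K.

3170 K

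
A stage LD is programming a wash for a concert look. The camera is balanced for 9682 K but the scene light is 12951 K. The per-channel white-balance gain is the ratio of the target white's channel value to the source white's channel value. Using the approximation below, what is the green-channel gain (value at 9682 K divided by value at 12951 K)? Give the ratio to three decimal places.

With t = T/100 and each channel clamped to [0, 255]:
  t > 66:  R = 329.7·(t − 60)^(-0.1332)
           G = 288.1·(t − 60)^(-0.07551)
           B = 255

1.049

At 12951 K (t = 129.51):
  G = 288.1·(129.51 − 60)^(-0.07551) = 288.1·69.51^(-0.07551) = 288.1·0.72595 = 209.146.
At 9682 K (t = 96.82):
  G = 288.1·(96.82 − 60)^(-0.07551) = 288.1·36.82^(-0.07551) = 288.1·0.76163 = 219.426.
Gain = 219.426 / 209.146 = 1.0492 → 1.049.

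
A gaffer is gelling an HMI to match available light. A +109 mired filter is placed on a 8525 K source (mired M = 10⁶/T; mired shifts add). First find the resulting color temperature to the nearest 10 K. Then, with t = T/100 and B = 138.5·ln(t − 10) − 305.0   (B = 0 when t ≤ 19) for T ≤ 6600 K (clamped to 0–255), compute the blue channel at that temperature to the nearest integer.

M_in = 10⁶/8525 = 117.30; M_out = 117.30 + (+109) = 226.30.
T_out = 10⁶/226.30 = 4418.9 K → 4420 K; t = 44.2.
B = 138.5·ln(44.2 − 10) − 305.0 = 138.5·ln 34.2 − 305.0 = 138.5·3.5322 − 305.0 = 184.213.
Rounded: 184.

184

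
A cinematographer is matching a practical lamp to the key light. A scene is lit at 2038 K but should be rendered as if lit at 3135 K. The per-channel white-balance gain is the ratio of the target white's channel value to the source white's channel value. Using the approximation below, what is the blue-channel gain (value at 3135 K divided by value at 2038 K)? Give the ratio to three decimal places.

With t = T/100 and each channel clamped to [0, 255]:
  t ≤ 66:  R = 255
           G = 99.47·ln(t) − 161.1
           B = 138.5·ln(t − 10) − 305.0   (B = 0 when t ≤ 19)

6.237

At 2038 K (t = 20.38):
  B = 138.5·ln(20.38 − 10) − 305.0 = 138.5·ln 10.38 − 305.0 = 138.5·2.3399 − 305.0 = 19.074.
At 3135 K (t = 31.35):
  B = 138.5·ln(31.35 − 10) − 305.0 = 138.5·ln 21.35 − 305.0 = 138.5·3.0611 − 305.0 = 118.956.
Gain = 118.956 / 19.074 = 6.2367 → 6.237.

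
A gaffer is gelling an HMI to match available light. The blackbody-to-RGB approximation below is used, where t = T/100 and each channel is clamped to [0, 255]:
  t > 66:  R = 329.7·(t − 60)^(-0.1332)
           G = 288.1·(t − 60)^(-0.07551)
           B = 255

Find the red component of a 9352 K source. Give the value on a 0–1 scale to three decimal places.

t = 9352/100 = 93.52; the t > 66 branch applies.
R = 329.7·(93.52 − 60)^(-0.1332) = 329.7·33.52^(-0.1332) = 329.7·0.62637 = 206.514.
On a 0–1 scale: 206.514/255 = 0.8099 → 0.810.

0.810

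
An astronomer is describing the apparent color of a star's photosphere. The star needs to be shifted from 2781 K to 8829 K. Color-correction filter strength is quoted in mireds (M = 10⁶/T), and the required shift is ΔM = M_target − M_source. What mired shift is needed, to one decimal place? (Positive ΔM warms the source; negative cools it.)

M_source = 10⁶/2781 = 359.583; M_target = 10⁶/8829 = 113.263.
ΔM = 113.263 − 359.583 = -246.320 → -246.3 mireds, a cooling shift.

-246.3 mireds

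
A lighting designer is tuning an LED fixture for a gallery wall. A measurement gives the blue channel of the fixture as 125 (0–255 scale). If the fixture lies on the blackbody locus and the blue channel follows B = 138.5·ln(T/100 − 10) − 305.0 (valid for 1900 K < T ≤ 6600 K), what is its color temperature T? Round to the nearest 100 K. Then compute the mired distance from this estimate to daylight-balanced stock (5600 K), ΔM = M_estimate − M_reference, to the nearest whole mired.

ln(t − 10) = (125 + 305.0) / 138.5 = 3.1047.
t − 10 = e^3.1047 = 22.302, so t = 32.302.
T = 100·t = 3230 K → 3200 K to the nearest 100 K.
M_estimate = 10⁶/3200 = 312.50; M_reference = 10⁶/5600 = 178.57.
ΔM = 312.50 − 178.57 = 133.93 → +134 mireds.

+134 mireds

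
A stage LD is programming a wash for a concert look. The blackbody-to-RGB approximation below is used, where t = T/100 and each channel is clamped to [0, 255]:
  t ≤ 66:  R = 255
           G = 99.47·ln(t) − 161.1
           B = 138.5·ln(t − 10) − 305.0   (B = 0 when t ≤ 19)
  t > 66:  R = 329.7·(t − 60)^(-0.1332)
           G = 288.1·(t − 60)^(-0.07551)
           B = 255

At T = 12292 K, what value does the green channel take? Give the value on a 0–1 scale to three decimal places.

t = 12292/100 = 122.92; the t > 66 branch applies.
G = 288.1·(122.92 − 60)^(-0.07551) = 288.1·62.92^(-0.07551) = 288.1·0.73143 = 210.725.
On a 0–1 scale: 210.725/255 = 0.8264 → 0.826.

0.826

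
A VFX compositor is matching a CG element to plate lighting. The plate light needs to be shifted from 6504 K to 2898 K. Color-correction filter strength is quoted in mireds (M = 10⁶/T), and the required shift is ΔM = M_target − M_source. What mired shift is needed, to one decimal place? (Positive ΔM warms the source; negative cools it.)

+191.3 mireds

M_source = 10⁶/6504 = 153.752; M_target = 10⁶/2898 = 345.066.
ΔM = 345.066 − 153.752 = 191.314 → +191.3 mireds, a warming shift.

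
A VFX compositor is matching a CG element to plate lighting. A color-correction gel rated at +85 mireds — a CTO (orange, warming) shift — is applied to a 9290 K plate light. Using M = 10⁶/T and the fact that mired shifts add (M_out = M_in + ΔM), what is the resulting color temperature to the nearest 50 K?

5200 K

M_in = 10⁶/9290 = 107.64 mireds.
M_out = 107.64 + (+85) = 192.64 mireds.
T_out = 10⁶/192.64 = 5191.0 K → 5200 K.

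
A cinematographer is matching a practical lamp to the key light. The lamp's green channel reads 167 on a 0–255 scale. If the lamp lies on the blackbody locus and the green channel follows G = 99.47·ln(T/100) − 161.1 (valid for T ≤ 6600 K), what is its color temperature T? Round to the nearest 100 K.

ln t = (167 + 161.1) / 99.47 = 3.2985.
t = e^3.2985 = 27.072.
T = 100·t = 2707 K → 2700 K to the nearest 100 K.

2700 K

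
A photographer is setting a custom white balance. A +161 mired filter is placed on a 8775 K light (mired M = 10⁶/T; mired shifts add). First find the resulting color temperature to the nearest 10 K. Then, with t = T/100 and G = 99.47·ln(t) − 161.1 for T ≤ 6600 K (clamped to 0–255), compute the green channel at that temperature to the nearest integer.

M_in = 10⁶/8775 = 113.96; M_out = 113.96 + (+161) = 274.96.
T_out = 10⁶/274.96 = 3636.9 K → 3640 K; t = 36.4.
G = 99.47·ln 36.4 − 161.1 = 99.47·3.5946 − 161.1 = 196.452.
Rounded: 196.

196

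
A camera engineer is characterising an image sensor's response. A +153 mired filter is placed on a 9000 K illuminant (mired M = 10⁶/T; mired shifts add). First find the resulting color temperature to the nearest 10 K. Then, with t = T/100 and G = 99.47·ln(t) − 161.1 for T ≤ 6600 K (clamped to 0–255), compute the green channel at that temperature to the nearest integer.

M_in = 10⁶/9000 = 111.11; M_out = 111.11 + (+153) = 264.11.
T_out = 10⁶/264.11 = 3786.3 K → 3790 K; t = 37.9.
G = 99.47·ln 37.9 − 161.1 = 99.47·3.6350 − 161.1 = 200.469.
Rounded: 200.

200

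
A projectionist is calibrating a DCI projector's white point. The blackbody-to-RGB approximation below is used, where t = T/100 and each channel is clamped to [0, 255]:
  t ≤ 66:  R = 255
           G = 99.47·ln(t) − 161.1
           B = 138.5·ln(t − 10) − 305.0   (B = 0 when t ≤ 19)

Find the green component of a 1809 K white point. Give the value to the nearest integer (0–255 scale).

t = 1809/100 = 18.09; the t ≤ 66 branch applies.
G = 99.47·ln 18.09 − 161.1 = 99.47·2.8954 − 161.1 = 126.901.
Rounded: 127.

127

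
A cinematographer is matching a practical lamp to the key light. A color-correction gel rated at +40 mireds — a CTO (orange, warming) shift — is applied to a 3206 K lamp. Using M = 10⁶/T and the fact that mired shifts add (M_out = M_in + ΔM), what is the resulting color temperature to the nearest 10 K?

M_in = 10⁶/3206 = 311.92 mireds.
M_out = 311.92 + (+40) = 351.92 mireds.
T_out = 10⁶/351.92 = 2841.6 K → 2840 K.

2840 K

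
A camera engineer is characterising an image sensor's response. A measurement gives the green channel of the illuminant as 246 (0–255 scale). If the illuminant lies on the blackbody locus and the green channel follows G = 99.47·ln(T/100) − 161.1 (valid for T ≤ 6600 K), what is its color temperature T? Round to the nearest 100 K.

ln t = (246 + 161.1) / 99.47 = 4.0927.
t = e^4.0927 = 59.901.
T = 100·t = 5990 K → 6000 K to the nearest 100 K.

6000 K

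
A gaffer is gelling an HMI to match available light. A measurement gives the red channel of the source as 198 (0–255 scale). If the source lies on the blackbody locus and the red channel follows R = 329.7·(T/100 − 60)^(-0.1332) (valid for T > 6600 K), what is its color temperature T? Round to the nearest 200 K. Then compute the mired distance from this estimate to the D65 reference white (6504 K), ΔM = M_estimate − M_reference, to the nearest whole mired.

(t − 60)^(-0.1332) = 198/329.7 = 0.60055.
t − 60 = 0.60055^(1/-0.1332) = 0.60055^(-7.508) = 45.980, so t = 105.980.
T = 100·t = 10598 K → 10600 K to the nearest 200 K.
M_estimate = 10⁶/10600 = 94.34; M_reference = 10⁶/6504 = 153.75.
ΔM = 94.34 − 153.75 = -59.41 → -59 mireds.

-59 mireds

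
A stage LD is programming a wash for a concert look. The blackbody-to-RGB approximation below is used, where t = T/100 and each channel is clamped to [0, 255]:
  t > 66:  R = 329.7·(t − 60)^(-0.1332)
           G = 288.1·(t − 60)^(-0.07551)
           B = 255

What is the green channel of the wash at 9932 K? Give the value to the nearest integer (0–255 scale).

218

t = 9932/100 = 99.32; the t > 66 branch applies.
G = 288.1·(99.32 − 60)^(-0.07551) = 288.1·39.32^(-0.07551) = 288.1·0.75786 = 218.340.
Rounded: 218.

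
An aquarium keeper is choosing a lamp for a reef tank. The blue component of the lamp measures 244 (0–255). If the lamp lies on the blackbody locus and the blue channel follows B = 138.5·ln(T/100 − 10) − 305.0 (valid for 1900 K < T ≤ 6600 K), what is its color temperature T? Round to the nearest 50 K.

6250 K

ln(t − 10) = (244 + 305.0) / 138.5 = 3.9639.
t − 10 = e^3.9639 = 52.662, so t = 62.662.
T = 100·t = 6266 K → 6250 K to the nearest 50 K.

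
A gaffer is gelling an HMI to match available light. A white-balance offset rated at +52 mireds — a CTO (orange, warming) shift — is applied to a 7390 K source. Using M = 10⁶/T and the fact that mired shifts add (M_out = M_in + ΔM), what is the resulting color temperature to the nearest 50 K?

5350 K

M_in = 10⁶/7390 = 135.32 mireds.
M_out = 135.32 + (+52) = 187.32 mireds.
T_out = 10⁶/187.32 = 5338.5 K → 5350 K.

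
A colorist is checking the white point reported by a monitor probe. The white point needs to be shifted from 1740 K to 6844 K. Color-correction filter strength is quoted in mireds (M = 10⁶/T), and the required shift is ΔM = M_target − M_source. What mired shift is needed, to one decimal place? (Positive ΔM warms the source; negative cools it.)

M_source = 10⁶/1740 = 574.713; M_target = 10⁶/6844 = 146.113.
ΔM = 146.113 − 574.713 = -428.599 → -428.6 mireds, a cooling shift.

-428.6 mireds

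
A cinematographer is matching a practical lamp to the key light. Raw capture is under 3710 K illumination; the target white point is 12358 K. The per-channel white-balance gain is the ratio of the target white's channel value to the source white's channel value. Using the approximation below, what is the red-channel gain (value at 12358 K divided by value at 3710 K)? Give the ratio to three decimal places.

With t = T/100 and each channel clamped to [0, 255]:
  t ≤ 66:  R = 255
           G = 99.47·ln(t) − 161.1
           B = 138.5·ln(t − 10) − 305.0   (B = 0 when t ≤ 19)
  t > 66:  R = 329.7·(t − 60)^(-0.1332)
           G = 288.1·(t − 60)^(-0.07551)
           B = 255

0.744

At 3710 K (t = 37.1):
  R = 255 by definition for t ≤ 66.
At 12358 K (t = 123.58):
  R = 329.7·(123.58 − 60)^(-0.1332) = 329.7·63.58^(-0.1332) = 329.7·0.57517 = 189.634.
Gain = 189.634 / 255.000 = 0.7437 → 0.744.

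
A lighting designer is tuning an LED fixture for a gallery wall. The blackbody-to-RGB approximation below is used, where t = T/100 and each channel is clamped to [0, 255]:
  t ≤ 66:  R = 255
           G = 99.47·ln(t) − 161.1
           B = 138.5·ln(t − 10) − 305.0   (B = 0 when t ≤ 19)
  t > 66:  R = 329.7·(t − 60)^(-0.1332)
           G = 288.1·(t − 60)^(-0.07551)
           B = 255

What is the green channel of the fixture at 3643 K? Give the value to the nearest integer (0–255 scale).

t = 3643/100 = 36.43; the t ≤ 66 branch applies.
G = 99.47·ln 36.43 − 161.1 = 99.47·3.5954 − 161.1 = 196.534.
Rounded: 197.

197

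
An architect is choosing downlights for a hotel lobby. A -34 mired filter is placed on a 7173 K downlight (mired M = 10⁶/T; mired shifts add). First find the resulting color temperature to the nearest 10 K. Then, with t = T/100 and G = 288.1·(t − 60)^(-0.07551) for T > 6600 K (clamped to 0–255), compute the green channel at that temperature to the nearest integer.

220

M_in = 10⁶/7173 = 139.41; M_out = 139.41 + (-34) = 105.41.
T_out = 10⁶/105.41 = 9486.6 K → 9490 K; t = 94.9.
G = 288.1·(94.9 − 60)^(-0.07551) = 288.1·34.9^(-0.07551) = 288.1·0.76472 = 220.315.
Rounded: 220.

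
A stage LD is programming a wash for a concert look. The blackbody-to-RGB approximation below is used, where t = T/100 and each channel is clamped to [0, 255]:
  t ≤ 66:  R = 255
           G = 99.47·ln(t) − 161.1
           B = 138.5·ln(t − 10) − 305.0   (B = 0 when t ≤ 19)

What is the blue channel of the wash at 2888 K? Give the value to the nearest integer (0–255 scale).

t = 2888/100 = 28.88; the t ≤ 66 branch applies.
B = 138.5·ln(28.88 − 10) − 305.0 = 138.5·ln 18.88 − 305.0 = 138.5·2.9381 − 305.0 = 101.927.
Rounded: 102.

102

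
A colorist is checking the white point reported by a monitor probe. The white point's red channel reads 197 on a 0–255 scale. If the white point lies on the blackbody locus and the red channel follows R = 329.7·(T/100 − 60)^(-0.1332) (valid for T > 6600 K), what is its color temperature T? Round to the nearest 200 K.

10800 K

(t − 60)^(-0.1332) = 197/329.7 = 0.59751.
t − 60 = 0.59751^(1/-0.1332) = 0.59751^(-7.508) = 47.761, so t = 107.761.
T = 100·t = 10776 K → 10800 K to the nearest 200 K.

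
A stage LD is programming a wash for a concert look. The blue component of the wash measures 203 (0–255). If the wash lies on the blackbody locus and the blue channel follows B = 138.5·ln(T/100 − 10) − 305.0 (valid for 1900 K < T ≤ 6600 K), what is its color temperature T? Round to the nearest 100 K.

4900 K

ln(t − 10) = (203 + 305.0) / 138.5 = 3.6679.
t − 10 = e^3.6679 = 39.168, so t = 49.168.
T = 100·t = 4917 K → 4900 K to the nearest 100 K.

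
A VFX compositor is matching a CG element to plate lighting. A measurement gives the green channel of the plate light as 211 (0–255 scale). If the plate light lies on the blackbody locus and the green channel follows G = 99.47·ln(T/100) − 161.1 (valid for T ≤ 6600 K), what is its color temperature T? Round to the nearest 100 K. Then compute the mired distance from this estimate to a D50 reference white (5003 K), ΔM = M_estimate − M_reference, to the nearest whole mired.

+38 mireds

ln t = (211 + 161.1) / 99.47 = 3.7408.
t = e^3.7408 = 42.133.
T = 100·t = 4213 K → 4200 K to the nearest 100 K.
M_estimate = 10⁶/4200 = 238.10; M_reference = 10⁶/5003 = 199.88.
ΔM = 238.10 − 199.88 = 38.22 → +38 mireds.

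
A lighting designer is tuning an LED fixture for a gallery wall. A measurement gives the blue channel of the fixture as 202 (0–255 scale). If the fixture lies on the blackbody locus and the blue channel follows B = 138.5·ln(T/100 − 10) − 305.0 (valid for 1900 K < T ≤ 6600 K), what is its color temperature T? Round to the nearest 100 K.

ln(t − 10) = (202 + 305.0) / 138.5 = 3.6606.
t − 10 = e^3.6606 = 38.887, so t = 48.887.
T = 100·t = 4889 K → 4900 K to the nearest 100 K.

4900 K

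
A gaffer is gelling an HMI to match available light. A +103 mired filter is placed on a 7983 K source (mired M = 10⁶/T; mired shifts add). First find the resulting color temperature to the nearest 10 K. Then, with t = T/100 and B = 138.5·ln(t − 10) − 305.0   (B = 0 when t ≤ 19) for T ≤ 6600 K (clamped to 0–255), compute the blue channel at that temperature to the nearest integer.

183

M_in = 10⁶/7983 = 125.27; M_out = 125.27 + (+103) = 228.27.
T_out = 10⁶/228.27 = 4380.9 K → 4380 K; t = 43.8.
B = 138.5·ln(43.8 − 10) − 305.0 = 138.5·ln 33.8 − 305.0 = 138.5·3.5205 − 305.0 = 182.584.
Rounded: 183.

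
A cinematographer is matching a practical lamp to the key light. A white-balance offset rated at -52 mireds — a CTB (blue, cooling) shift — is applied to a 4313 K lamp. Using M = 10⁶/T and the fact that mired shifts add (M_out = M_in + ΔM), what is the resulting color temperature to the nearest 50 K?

5550 K

M_in = 10⁶/4313 = 231.86 mireds.
M_out = 231.86 + (-52) = 179.86 mireds.
T_out = 10⁶/179.86 = 5560.0 K → 5550 K.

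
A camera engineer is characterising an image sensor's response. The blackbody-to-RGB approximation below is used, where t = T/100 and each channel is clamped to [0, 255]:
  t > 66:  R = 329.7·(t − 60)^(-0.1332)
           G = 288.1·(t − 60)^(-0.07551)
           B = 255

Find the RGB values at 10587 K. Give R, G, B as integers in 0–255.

R=198, G=216, B=255

t = 10587/100 = 105.87; the t > 66 branch applies.
R = 329.7·(105.87 − 60)^(-0.1332) = 329.7·45.87^(-0.1332) = 329.7·0.60074 = 198.063.
G = 288.1·(105.87 − 60)^(-0.07551) = 288.1·45.87^(-0.07551) = 288.1·0.74910 = 215.815.
B = 255 by definition for t > 66.
Rounded: (198, 216, 255).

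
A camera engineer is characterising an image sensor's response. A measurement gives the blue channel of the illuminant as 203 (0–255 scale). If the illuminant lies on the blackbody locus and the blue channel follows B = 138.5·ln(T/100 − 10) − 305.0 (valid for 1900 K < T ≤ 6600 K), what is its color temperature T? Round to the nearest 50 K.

4900 K

ln(t − 10) = (203 + 305.0) / 138.5 = 3.6679.
t − 10 = e^3.6679 = 39.168, so t = 49.168.
T = 100·t = 4917 K → 4900 K to the nearest 50 K.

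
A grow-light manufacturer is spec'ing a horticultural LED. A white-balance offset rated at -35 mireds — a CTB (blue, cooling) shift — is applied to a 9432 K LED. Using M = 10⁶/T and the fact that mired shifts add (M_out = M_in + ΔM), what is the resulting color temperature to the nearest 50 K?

M_in = 10⁶/9432 = 106.02 mireds.
M_out = 106.02 + (-35) = 71.02 mireds.
T_out = 10⁶/71.02 = 14080.1 K → 14100 K.

14100 K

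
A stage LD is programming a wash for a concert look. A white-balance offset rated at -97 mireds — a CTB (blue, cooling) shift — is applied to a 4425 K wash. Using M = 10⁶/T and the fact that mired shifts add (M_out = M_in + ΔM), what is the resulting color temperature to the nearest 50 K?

7750 K

M_in = 10⁶/4425 = 225.99 mireds.
M_out = 225.99 + (-97) = 128.99 mireds.
T_out = 10⁶/128.99 = 7752.6 K → 7750 K.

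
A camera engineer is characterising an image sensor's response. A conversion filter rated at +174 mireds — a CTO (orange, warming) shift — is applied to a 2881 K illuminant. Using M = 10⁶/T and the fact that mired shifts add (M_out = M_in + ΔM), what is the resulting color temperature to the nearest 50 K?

M_in = 10⁶/2881 = 347.10 mireds.
M_out = 347.10 + (+174) = 521.10 mireds.
T_out = 10⁶/521.10 = 1919.0 K → 1900 K.

1900 K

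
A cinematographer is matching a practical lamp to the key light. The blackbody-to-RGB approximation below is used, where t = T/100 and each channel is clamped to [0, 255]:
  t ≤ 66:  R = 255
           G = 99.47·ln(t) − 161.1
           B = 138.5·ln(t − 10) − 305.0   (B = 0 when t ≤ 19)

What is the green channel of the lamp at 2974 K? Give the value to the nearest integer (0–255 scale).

t = 2974/100 = 29.74; the t ≤ 66 branch applies.
G = 99.47·ln 29.74 − 161.1 = 99.47·3.3925 − 161.1 = 176.351.
Rounded: 176.

176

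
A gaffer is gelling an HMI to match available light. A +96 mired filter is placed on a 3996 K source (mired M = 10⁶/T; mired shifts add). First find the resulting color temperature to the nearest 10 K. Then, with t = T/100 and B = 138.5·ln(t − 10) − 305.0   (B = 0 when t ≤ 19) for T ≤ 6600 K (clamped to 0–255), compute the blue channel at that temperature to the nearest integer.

102

M_in = 10⁶/3996 = 250.25; M_out = 250.25 + (+96) = 346.25.
T_out = 10⁶/346.25 = 2888.1 K → 2890 K; t = 28.9.
B = 138.5·ln(28.9 − 10) − 305.0 = 138.5·ln 18.9 − 305.0 = 138.5·2.9392 − 305.0 = 102.074.
Rounded: 102.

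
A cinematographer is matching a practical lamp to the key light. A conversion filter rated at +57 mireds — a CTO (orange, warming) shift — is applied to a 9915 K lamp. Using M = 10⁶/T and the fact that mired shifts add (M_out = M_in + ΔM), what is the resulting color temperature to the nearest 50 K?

6350 K

M_in = 10⁶/9915 = 100.86 mireds.
M_out = 100.86 + (+57) = 157.86 mireds.
T_out = 10⁶/157.86 = 6334.8 K → 6350 K.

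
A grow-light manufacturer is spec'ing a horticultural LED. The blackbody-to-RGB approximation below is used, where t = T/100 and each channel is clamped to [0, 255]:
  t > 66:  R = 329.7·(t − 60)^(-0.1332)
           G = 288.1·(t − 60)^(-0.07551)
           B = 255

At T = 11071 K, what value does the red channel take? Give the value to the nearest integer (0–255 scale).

195

t = 11071/100 = 110.71; the t > 66 branch applies.
R = 329.7·(110.71 − 60)^(-0.1332) = 329.7·50.71^(-0.1332) = 329.7·0.59276 = 195.434.
Rounded: 195.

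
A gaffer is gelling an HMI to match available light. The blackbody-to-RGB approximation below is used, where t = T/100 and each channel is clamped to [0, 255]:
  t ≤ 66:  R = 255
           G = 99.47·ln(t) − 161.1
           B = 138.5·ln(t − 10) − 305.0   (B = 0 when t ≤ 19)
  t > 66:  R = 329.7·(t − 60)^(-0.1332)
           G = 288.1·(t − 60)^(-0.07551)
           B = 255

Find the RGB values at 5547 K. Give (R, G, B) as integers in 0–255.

(255, 238, 224)

t = 5547/100 = 55.47; the t ≤ 66 branch applies.
R = 255 by definition for t ≤ 66.
G = 99.47·ln 55.47 − 161.1 = 99.47·4.0158 − 161.1 = 238.356.
B = 138.5·ln(55.47 − 10) − 305.0 = 138.5·ln 45.47 − 305.0 = 138.5·3.8171 − 305.0 = 223.662.
Rounded: (255, 238, 224).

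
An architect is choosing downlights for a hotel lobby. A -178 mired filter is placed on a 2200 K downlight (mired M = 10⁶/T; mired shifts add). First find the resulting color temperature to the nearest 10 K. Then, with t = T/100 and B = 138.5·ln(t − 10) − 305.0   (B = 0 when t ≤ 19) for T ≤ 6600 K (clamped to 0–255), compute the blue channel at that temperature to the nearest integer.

147

M_in = 10⁶/2200 = 454.55; M_out = 454.55 + (-178) = 276.55.
T_out = 10⁶/276.55 = 3616.0 K → 3620 K; t = 36.2.
B = 138.5·ln(36.2 − 10) − 305.0 = 138.5·ln 26.2 − 305.0 = 138.5·3.2658 − 305.0 = 147.308.
Rounded: 147.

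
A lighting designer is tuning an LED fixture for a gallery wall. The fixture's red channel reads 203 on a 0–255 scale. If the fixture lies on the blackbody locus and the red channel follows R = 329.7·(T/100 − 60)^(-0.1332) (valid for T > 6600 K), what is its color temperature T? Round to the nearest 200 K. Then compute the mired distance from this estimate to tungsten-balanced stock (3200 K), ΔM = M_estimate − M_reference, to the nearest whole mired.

-210 mireds

(t − 60)^(-0.1332) = 203/329.7 = 0.61571.
t − 60 = 0.61571^(1/-0.1332) = 0.61571^(-7.508) = 38.129, so t = 98.129.
T = 100·t = 9813 K → 9800 K to the nearest 200 K.
M_estimate = 10⁶/9800 = 102.04; M_reference = 10⁶/3200 = 312.50.
ΔM = 102.04 − 312.50 = -210.46 → -210 mireds.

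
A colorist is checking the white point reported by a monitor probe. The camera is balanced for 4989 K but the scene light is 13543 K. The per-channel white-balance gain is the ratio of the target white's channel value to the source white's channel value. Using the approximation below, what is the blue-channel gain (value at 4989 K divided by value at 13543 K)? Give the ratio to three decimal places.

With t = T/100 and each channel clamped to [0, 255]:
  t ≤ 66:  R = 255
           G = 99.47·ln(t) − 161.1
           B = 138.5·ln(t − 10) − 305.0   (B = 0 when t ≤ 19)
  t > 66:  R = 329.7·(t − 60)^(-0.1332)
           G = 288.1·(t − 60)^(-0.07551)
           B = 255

0.806

At 13543 K (t = 135.43):
  B = 255 by definition for t > 66.
At 4989 K (t = 49.89):
  B = 138.5·ln(49.89 − 10) − 305.0 = 138.5·ln 39.89 − 305.0 = 138.5·3.6861 − 305.0 = 205.528.
Gain = 205.528 / 255.000 = 0.8060 → 0.806.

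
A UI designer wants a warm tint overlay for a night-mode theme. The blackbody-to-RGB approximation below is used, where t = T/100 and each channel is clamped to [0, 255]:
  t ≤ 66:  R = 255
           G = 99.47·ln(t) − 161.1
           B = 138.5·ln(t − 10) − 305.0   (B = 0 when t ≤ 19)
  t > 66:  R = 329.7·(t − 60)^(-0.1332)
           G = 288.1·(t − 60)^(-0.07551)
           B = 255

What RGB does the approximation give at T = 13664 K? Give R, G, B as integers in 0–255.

t = 13664/100 = 136.64; the t > 66 branch applies.
R = 329.7·(136.64 − 60)^(-0.1332) = 329.7·76.64^(-0.1332) = 329.7·0.56104 = 184.973.
G = 288.1·(136.64 − 60)^(-0.07551) = 288.1·76.64^(-0.07551) = 288.1·0.72062 = 207.610.
B = 255 by definition for t > 66.
Rounded: (185, 208, 255).

R=185, G=208, B=255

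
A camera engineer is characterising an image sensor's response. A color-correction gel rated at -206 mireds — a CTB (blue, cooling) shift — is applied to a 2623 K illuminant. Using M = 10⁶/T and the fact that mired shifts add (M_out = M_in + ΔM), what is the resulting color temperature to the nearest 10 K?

5710 K

M_in = 10⁶/2623 = 381.24 mireds.
M_out = 381.24 + (-206) = 175.24 mireds.
T_out = 10⁶/175.24 = 5706.4 K → 5710 K.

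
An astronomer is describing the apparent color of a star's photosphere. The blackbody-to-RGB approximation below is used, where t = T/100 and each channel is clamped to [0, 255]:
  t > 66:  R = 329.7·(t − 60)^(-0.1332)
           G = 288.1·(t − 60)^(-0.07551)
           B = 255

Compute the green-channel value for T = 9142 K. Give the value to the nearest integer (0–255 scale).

222

t = 9142/100 = 91.42; the t > 66 branch applies.
G = 288.1·(91.42 − 60)^(-0.07551) = 288.1·31.42^(-0.07551) = 288.1·0.77081 = 222.070.
Rounded: 222.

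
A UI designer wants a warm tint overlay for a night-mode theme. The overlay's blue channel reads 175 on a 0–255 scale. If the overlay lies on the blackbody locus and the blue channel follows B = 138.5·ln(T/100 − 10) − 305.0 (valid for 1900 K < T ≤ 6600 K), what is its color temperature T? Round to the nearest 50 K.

4200 K

ln(t − 10) = (175 + 305.0) / 138.5 = 3.4657.
t − 10 = e^3.4657 = 31.999, so t = 41.999.
T = 100·t = 4200 K → 4200 K to the nearest 50 K.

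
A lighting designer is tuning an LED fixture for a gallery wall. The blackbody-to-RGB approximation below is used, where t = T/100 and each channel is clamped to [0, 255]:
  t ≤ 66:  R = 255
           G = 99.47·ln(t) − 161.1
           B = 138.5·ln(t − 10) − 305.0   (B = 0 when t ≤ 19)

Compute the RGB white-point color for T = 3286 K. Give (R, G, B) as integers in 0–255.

(255, 186, 128)

t = 3286/100 = 32.86; the t ≤ 66 branch applies.
R = 255 by definition for t ≤ 66.
G = 99.47·ln 32.86 − 161.1 = 99.47·3.4923 − 161.1 = 186.275.
B = 138.5·ln(32.86 − 10) − 305.0 = 138.5·ln 22.86 − 305.0 = 138.5·3.1294 − 305.0 = 128.420.
Rounded: (255, 186, 128).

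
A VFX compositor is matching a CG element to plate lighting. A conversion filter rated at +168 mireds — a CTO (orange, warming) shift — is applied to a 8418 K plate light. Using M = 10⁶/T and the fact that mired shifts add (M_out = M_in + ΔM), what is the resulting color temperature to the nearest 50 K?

M_in = 10⁶/8418 = 118.79 mireds.
M_out = 118.79 + (+168) = 286.79 mireds.
T_out = 10⁶/286.79 = 3486.8 K → 3500 K.

3500 K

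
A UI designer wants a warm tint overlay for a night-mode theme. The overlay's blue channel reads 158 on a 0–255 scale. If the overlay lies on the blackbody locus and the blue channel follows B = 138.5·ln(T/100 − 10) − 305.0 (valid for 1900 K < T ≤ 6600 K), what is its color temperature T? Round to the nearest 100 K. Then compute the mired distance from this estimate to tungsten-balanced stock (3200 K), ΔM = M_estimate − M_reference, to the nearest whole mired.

ln(t − 10) = (158 + 305.0) / 138.5 = 3.3430.
t − 10 = e^3.3430 = 28.303, so t = 38.303.
T = 100·t = 3830 K → 3800 K to the nearest 100 K.
M_estimate = 10⁶/3800 = 263.16; M_reference = 10⁶/3200 = 312.50.
ΔM = 263.16 − 312.50 = -49.34 → -49 mireds.

-49 mireds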